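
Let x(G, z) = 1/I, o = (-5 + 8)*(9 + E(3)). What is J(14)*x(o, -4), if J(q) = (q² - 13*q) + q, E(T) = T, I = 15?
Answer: 28/15 ≈ 1.8667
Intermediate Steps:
o = 36 (o = (-5 + 8)*(9 + 3) = 3*12 = 36)
J(q) = q² - 12*q
x(G, z) = 1/15
J(14)*x(o, -4) = (14*(-12 + 14))*(1/15) = (14*2)*(1/15) = 28*(1/15) = 28/15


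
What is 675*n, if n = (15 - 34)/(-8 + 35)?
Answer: -475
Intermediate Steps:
n = -19/27 ≈ -0.70370
675*n = 675*(-19/27) = -475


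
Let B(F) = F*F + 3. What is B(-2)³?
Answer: 343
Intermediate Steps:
B(F) = 3 + F² (B(F) = F² + 3 = 3 + F²)
B(-2)³ = (3 + (-2)²)³ = (3 + 4)³ = 7³ = 343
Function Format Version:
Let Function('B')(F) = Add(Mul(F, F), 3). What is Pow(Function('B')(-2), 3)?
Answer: 343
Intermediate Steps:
Function('B')(F) = Add(3, Pow(F, 2)) (Function('B')(F) = Add(Pow(F, 2), 3) = Add(3, Pow(F, 2)))
Pow(Function('B')(-2), 3) = Pow(Add(3, Pow(-2, 2)), 3) = Pow(Add(3, 4), 3) = Pow(7, 3) = 343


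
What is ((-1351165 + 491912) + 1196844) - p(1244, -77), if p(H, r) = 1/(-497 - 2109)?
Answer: 879762147/2606 ≈ 3.3759e+5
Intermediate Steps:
p(H, r) = -1/2606 (p(H, r) = 1/(-2606) = -1/2606)
((-1351165 + 491912) + 1196844) - p(1244, -77) = ((-1351165 + 491912) + 1196844) - 1*(-1/2606) = (-859253 + 1196844) + 1/2606 = 337591 + 1/2606 = 879762147/2606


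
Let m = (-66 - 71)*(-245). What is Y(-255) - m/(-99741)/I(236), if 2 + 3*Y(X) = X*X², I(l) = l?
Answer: -43367441890173/7846292 ≈ -5.5271e+6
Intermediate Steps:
m = 33565 (m = -137*(-245) = 33565)
Y(X) = -⅔ + X³/3 (Y(X) = -⅔ + (X*X²)/3 = -⅔ + X³/3)
Y(-255) - m/(-99741)/I(236) = (-⅔ + (⅓)*(-255)³) - 33565/(-99741)/236 = (-⅔ + (⅓)*(-16581375)) - 33565*(-1/99741)/236 = (-⅔ - 5527125) - (-33565)/(99741*236) = -16581377/3 - 1*(-33565/23538876) = -16581377/3 + 33565/23538876 = -43367441890173/7846292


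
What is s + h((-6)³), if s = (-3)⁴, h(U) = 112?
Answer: 193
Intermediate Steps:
s = 81
s + h((-6)³) = 81 + 112 = 193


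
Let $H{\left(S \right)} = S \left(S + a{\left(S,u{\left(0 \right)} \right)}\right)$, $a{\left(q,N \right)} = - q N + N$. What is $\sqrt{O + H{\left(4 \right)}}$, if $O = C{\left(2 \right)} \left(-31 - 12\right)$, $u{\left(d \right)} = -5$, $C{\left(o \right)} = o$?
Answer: $i \sqrt{10} \approx 3.1623 i$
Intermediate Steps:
$a{\left(q,N \right)} = N - N q$ ($a{\left(q,N \right)} = - N q + N = N - N q$)
$H{\left(S \right)} = S \left(-5 + 6 S\right)$ ($H{\left(S \right)} = S \left(S - 5 \left(1 - S\right)\right) = S \left(S + \left(-5 + 5 S\right)\right) = S \left(-5 + 6 S\right)$)
$O = -86$ ($O = 2 \left(-31 - 12\right) = 2 \left(-43\right) = -86$)
$\sqrt{O + H{\left(4 \right)}} = \sqrt{-86 + 4 \left(-5 + 6 \cdot 4\right)} = \sqrt{-86 + 4 \left(-5 + 24\right)} = \sqrt{-86 + 4 \cdot 19} = \sqrt{-86 + 76} = \sqrt{-10} = i \sqrt{10}$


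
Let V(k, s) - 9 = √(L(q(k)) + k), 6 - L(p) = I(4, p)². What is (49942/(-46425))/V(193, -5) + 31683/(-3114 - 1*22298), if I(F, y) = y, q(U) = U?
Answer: (-7354416375*√1482 + 14507075579*I)/(1179752100*(-9*I + 5*√1482)) ≈ -1.247 + 0.0055766*I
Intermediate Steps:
L(p) = 6 - p²
V(k, s) = 9 + √(6 + k - k²) (V(k, s) = 9 + √((6 - k²) + k) = 9 + √(6 + k - k²))
(49942/(-46425))/V(193, -5) + 31683/(-3114 - 1*22298) = (49942/(-46425))/(9 + √(6 + 193 - 1*193²)) + 31683/(-3114 - 1*22298) = (49942*(-1/46425))/(9 + √(6 + 193 - 1*37249)) + 31683/(-3114 - 22298) = -49942/(46425*(9 + √(6 + 193 - 37249))) + 31683/(-25412) = -49942/(46425*(9 + √(-37050))) + 31683*(-1/25412) = -49942/(46425*(9 + 5*I*√1482)) - 31683/25412 = -31683/25412 - 49942/(46425*(9 + 5*I*√1482))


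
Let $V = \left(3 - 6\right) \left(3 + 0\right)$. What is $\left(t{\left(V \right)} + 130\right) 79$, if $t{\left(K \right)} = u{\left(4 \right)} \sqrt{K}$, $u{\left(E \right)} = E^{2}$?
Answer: $10270 + 3792 i \approx 10270.0 + 3792.0 i$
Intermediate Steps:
$V = -9$ ($V = \left(-3\right) 3 = -9$)
$t{\left(K \right)} = 16 \sqrt{K}$ ($t{\left(K \right)} = 4^{2} \sqrt{K} = 16 \sqrt{K}$)
$\left(t{\left(V \right)} + 130\right) 79 = \left(16 \sqrt{-9} + 130\right) 79 = \left(16 \cdot 3 i + 130\right) 79 = \left(48 i + 130\right) 79 = \left(130 + 48 i\right) 79 = 10270 + 3792 i$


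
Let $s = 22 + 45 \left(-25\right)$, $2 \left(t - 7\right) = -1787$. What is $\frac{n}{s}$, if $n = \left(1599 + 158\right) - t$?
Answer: $- \frac{5287}{2206} \approx -2.3966$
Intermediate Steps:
$t = - \frac{1773}{2}$ ($t = 7 + \frac{1}{2} \left(-1787\right) = 7 - \frac{1787}{2} = - \frac{1773}{2} \approx -886.5$)
$s = -1103$ ($s = 22 - 1125 = -1103$)
$n = \frac{5287}{2}$ ($n = \left(1599 + 158\right) - - \frac{1773}{2} = 1757 + \frac{1773}{2} = \frac{5287}{2} \approx 2643.5$)
$\frac{n}{s} = \frac{5287}{2 \left(-1103\right)} = \frac{5287}{2} \left(- \frac{1}{1103}\right) = - \frac{5287}{2206}$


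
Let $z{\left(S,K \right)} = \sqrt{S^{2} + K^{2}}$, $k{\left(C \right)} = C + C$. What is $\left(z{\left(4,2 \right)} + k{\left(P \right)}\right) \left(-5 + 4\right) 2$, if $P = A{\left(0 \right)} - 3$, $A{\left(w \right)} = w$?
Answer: $12 - 4 \sqrt{5} \approx 3.0557$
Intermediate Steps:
$P = -3$ ($P = 0 - 3 = -3$)
$k{\left(C \right)} = 2 C$
$z{\left(S,K \right)} = \sqrt{K^{2} + S^{2}}$
$\left(z{\left(4,2 \right)} + k{\left(P \right)}\right) \left(-5 + 4\right) 2 = \left(\sqrt{2^{2} + 4^{2}} + 2 \left(-3\right)\right) \left(-5 + 4\right) 2 = \left(\sqrt{4 + 16} - 6\right) \left(\left(-1\right) 2\right) = \left(\sqrt{20} - 6\right) \left(-2\right) = \left(2 \sqrt{5} - 6\right) \left(-2\right) = \left(-6 + 2 \sqrt{5}\right) \left(-2\right) = 12 - 4 \sqrt{5}$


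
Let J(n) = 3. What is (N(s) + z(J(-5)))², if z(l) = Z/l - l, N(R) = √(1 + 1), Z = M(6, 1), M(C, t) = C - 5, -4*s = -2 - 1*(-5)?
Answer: 82/9 - 16*√2/3 ≈ 1.5686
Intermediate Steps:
s = -¾ (s = -(-2 - 1*(-5))/4 = -(-2 + 5)/4 = -¼*3 = -¾ ≈ -0.75000)
M(C, t) = -5 + C
Z = 1 (Z = -5 + 6 = 1)
N(R) = √2
z(l) = 1/l - l
(N(s) + z(J(-5)))² = (√2 + (1/3 - 1*3))² = (√2 + (⅓ - 3))² = (√2 - 8/3)² = (-8/3 + √2)²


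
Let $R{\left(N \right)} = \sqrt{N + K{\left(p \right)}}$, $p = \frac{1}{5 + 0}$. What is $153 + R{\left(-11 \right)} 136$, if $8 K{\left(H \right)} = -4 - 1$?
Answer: $153 + 34 i \sqrt{186} \approx 153.0 + 463.7 i$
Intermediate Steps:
$p = \frac{1}{5} \approx 0.2$
$K{\left(H \right)} = - \frac{5}{8}$ ($K{\left(H \right)} = \frac{-4 - 1}{8} = \frac{1}{8} \left(-5\right) = - \frac{5}{8}$)
$R{\left(N \right)} = \sqrt{- \frac{5}{8} + N}$ ($R{\left(N \right)} = \sqrt{N - \frac{5}{8}} = \sqrt{- \frac{5}{8} + N}$)
$153 + R{\left(-11 \right)} 136 = 153 + \frac{\sqrt{-10 + 16 \left(-11\right)}}{4} \cdot 136 = 153 + \frac{\sqrt{-10 - 176}}{4} \cdot 136 = 153 + \frac{\sqrt{-186}}{4} \cdot 136 = 153 + \frac{i \sqrt{186}}{4} \cdot 136 = 153 + 34 i \sqrt{186}$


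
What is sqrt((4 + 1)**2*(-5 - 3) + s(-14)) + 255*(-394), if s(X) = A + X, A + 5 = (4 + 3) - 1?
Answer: -100470 + I*sqrt(213) ≈ -1.0047e+5 + 14.595*I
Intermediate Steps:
A = 1 (A = -5 + ((4 + 3) - 1) = -5 + (7 - 1) = -5 + 6 = 1)
s(X) = 1 + X
sqrt((4 + 1)**2*(-5 - 3) + s(-14)) + 255*(-394) = sqrt((4 + 1)**2*(-5 - 3) + (1 - 14)) + 255*(-394) = sqrt(5**2*(-8) - 13) - 100470 = sqrt(25*(-8) - 13) - 100470 = sqrt(-200 - 13) - 100470 = sqrt(-213) - 100470 = I*sqrt(213) - 100470 = -100470 + I*sqrt(213)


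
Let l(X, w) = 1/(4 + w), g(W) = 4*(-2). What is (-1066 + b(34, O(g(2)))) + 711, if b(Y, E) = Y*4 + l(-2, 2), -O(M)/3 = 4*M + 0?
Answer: -1313/6 ≈ -218.83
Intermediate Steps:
g(W) = -8
O(M) = -12*M (O(M) = -3*(4*M + 0) = -12*M)
b(Y, E) = 1/6 + 4*Y (b(Y, E) = Y*4 + 1/(4 + 2) = 4*Y + 1/6 = 1/6 + 4*Y)
(-1066 + b(34, O(g(2)))) + 711 = (-1066 + (1/6 + 4*34)) + 711 = (-1066 + (1/6 + 136)) + 711 = (-1066 + 817/6) + 711 = -5579/6 + 711 = -1313/6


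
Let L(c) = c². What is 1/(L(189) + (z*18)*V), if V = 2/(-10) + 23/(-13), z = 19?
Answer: 65/2278089 ≈ 2.8533e-5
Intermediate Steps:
V = -128/65 (V = 2*(-⅒) + 23*(-1/13) = -⅕ - 23/13 = -128/65 ≈ -1.9692)
1/(L(189) + (z*18)*V) = 1/(189² + (19*18)*(-128/65)) = 1/(35721 + 342*(-128/65)) = 1/(35721 - 43776/65) = 1/(2278089/65) = 65/2278089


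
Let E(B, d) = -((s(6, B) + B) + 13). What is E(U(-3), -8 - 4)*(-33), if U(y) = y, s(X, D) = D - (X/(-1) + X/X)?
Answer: 396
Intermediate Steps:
s(X, D) = -1 + D + X (s(X, D) = D - (X*(-1) + 1) = D - (-X + 1) = D - (1 - X) = D + (-1 + X) = -1 + D + X)
E(B, d) = -18 - 2*B (E(B, d) = -(((-1 + B + 6) + B) + 13) = -(((5 + B) + B) + 13) = -((5 + 2*B) + 13) = -(18 + 2*B) = -18 - 2*B)
E(U(-3), -8 - 4)*(-33) = (-18 - 2*(-3))*(-33) = (-18 + 6)*(-33) = -12*(-33) = 396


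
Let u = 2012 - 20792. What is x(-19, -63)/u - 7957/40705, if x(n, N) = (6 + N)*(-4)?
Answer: -529044/2548133 ≈ -0.20762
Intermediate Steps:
x(n, N) = -24 - 4*N
u = -18780
x(-19, -63)/u - 7957/40705 = (-24 - 4*(-63))/(-18780) - 7957/40705 = (-24 + 252)*(-1/18780) - 7957*1/40705 = 228*(-1/18780) - 7957/40705 = -19/1565 - 7957/40705 = -529044/2548133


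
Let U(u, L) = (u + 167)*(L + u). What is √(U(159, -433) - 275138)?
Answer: 7*I*√7438 ≈ 603.71*I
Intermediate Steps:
U(u, L) = (167 + u)*(L + u)
√(U(159, -433) - 275138) = √((159² + 167*(-433) + 167*159 - 433*159) - 275138) = √((25281 - 72311 + 26553 - 68847) - 275138) = √(-89324 - 275138) = √(-364462) = 7*I*√7438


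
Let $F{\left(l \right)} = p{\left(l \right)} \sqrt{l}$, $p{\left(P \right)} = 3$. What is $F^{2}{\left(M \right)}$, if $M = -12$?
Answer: $-108$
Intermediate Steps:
$F{\left(l \right)} = 3 \sqrt{l}$
$F^{2}{\left(M \right)} = \left(3 \sqrt{-12}\right)^{2} = \left(3 \cdot 2 i \sqrt{3}\right)^{2} = \left(6 i \sqrt{3}\right)^{2} = -108$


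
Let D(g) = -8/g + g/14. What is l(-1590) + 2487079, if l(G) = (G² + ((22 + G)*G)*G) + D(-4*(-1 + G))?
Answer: -44091886018529/11137 ≈ -3.9590e+9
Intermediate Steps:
D(g) = -8/g + g/14 (D(g) = -8/g + g*(1/14) = -8/g + g/14)
l(G) = 2/7 + G² - 8/(4 - 4*G) - 2*G/7 + G²*(22 + G) (l(G) = (G² + ((22 + G)*G)*G) + (-8*(-1/(4*(-1 + G))) + (-4*(-1 + G))/14) = (G² + (G*(22 + G))*G) + (-8/(4 - 4*G) + (4 - 4*G)/14) = (G² + G²*(22 + G)) + (-8/(4 - 4*G) + (2/7 - 2*G/7)) = (G² + G²*(22 + G)) + (2/7 - 8/(4 - 4*G) - 2*G/7) = 2/7 + G² - 8/(4 - 4*G) - 2*G/7 + G²*(22 + G))
l(-1590) + 2487079 = (14 + (-1 - 1590)*(2 - 2*(-1590) + 7*(-1590)³ + 161*(-1590)²))/(7*(-1 - 1590)) + 2487079 = (⅐)*(14 - 1591*(2 + 3180 + 7*(-4019679000) + 161*2528100))/(-1591) + 2487079 = (⅐)*(-1/1591)*(14 - 1591*(2 + 3180 - 28137753000 + 407024100)) + 2487079 = (⅐)*(-1/1591)*(14 - 1591*(-27730725718)) + 2487079 = (⅐)*(-1/1591)*(14 + 44119584617338) + 2487079 = (⅐)*(-1/1591)*44119584617352 + 2487079 = -44119584617352/11137 + 2487079 = -44091886018529/11137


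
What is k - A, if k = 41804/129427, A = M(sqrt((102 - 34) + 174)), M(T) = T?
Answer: 41804/129427 - 11*sqrt(2) ≈ -15.233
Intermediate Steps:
A = 11*sqrt(2) (A = sqrt((102 - 34) + 174) = sqrt(68 + 174) = sqrt(242) = 11*sqrt(2) ≈ 15.556)
k = 41804/129427 (k = 41804*(1/129427) = 41804/129427 ≈ 0.32299)
k - A = 41804/129427 - 11*sqrt(2)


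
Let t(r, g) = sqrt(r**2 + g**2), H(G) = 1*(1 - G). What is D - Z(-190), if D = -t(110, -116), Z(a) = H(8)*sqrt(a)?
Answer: -2*sqrt(6389) + 7*I*sqrt(190) ≈ -159.86 + 96.488*I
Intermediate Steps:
H(G) = 1 - G
Z(a) = -7*sqrt(a) (Z(a) = (1 - 1*8)*sqrt(a) = (1 - 8)*sqrt(a) = -7*sqrt(a))
t(r, g) = sqrt(g**2 + r**2)
D = -2*sqrt(6389) (D = -sqrt((-116)**2 + 110**2) = -sqrt(13456 + 12100) = -sqrt(25556) = -2*sqrt(6389) ≈ -159.86)
D - Z(-190) = -2*sqrt(6389) - (-7)*sqrt(-190) = -2*sqrt(6389) - (-7)*I*sqrt(190) = -2*sqrt(6389) + 7*I*sqrt(190)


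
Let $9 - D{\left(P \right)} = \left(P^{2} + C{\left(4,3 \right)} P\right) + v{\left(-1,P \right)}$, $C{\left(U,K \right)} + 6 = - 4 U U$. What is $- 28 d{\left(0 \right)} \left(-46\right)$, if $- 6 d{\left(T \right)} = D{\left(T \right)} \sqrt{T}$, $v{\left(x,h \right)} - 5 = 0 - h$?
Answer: $0$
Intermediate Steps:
$v{\left(x,h \right)} = 5 - h$ ($v{\left(x,h \right)} = 5 + \left(0 - h\right) = 5 - h$)
$C{\left(U,K \right)} = -6 - 4 U^{2}$ ($C{\left(U,K \right)} = -6 + - 4 U U = -6 - 4 U^{2}$)
$D{\left(P \right)} = 4 - P^{2} + 71 P$ ($D{\left(P \right)} = 9 - \left(\left(P^{2} + \left(-6 - 4 \cdot 4^{2}\right) P\right) - \left(-5 + P\right)\right) = 9 - \left(\left(P^{2} + \left(-6 - 64\right) P\right) - \left(-5 + P\right)\right) = 9 - \left(\left(P^{2} - 70 P\right) - \left(-5 + P\right)\right) = 9 - \left(5 + P^{2} - 71 P\right) = 4 - P^{2} + 71 P$)
$d{\left(T \right)} = - \frac{\sqrt{T} \left(4 - T^{2} + 71 T\right)}{6}$ ($d{\left(T \right)} = - \frac{\left(4 - T^{2} + 71 T\right) \sqrt{T}}{6} = - \frac{\sqrt{T} \left(4 - T^{2} + 71 T\right)}{6}$)
$- 28 d{\left(0 \right)} \left(-46\right) = - 28 \frac{\sqrt{0} \left(-4 + 0^{2} - 0\right)}{6} \left(-46\right) = - 28 \cdot \frac{1}{6} \cdot 0 \left(-4 + 0 + 0\right) \left(-46\right) = - 28 \cdot \frac{1}{6} \cdot 0 \left(-4\right) \left(-46\right) = \left(-28\right) 0 \left(-46\right) = 0 \left(-46\right) = 0$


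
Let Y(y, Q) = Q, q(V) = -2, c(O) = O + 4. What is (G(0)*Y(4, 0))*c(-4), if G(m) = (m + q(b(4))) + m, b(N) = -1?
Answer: 0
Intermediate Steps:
c(O) = 4 + O
G(m) = -2 + 2*m (G(m) = (m - 2) + m = (-2 + m) + m = -2 + 2*m)
(G(0)*Y(4, 0))*c(-4) = ((-2 + 2*0)*0)*(4 - 4) = ((-2 + 0)*0)*0 = -2*0*0 = 0*0 = 0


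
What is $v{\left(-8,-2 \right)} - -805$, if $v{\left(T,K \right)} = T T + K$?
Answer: $867$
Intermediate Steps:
$v{\left(T,K \right)} = K + T^{2}$ ($v{\left(T,K \right)} = T^{2} + K = K + T^{2}$)
$v{\left(-8,-2 \right)} - -805 = \left(-2 + \left(-8\right)^{2}\right) - -805 = \left(-2 + 64\right) + 805 = 62 + 805 = 867$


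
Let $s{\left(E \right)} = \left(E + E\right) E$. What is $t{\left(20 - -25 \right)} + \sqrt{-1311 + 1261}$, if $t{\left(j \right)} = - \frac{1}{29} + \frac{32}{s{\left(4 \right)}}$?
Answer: $\frac{28}{29} + 5 i \sqrt{2} \approx 0.96552 + 7.0711 i$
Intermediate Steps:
$s{\left(E \right)} = 2 E^{2}$ ($s{\left(E \right)} = 2 E E = 2 E^{2}$)
$t{\left(j \right)} = \frac{28}{29}$ ($t{\left(j \right)} = - \frac{1}{29} + \frac{32}{2 \cdot 4^{2}} = \left(-1\right) \frac{1}{29} + \frac{32}{2 \cdot 16} = - \frac{1}{29} + \frac{32}{32} = - \frac{1}{29} + 32 \cdot \frac{1}{32} = - \frac{1}{29} + 1 = \frac{28}{29}$)
$t{\left(20 - -25 \right)} + \sqrt{-1311 + 1261} = \frac{28}{29} + \sqrt{-1311 + 1261} = \frac{28}{29} + \sqrt{-50} = \frac{28}{29} + 5 i \sqrt{2}$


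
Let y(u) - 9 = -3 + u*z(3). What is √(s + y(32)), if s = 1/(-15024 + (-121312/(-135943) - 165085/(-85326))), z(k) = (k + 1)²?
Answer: 2*√3931460114906722958263821183395/174237680390165 ≈ 22.760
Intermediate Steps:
z(k) = (1 + k)²
y(u) = 6 + 16*u (y(u) = 9 + (-3 + u*(1 + 3)²) = 9 + (-3 + u*4²) = 9 + (-3 + u*16) = 9 + (-3 + 16*u) = 6 + 16*u)
s = -11599472418/174237680390165 (s = 1/(-15024 + (-121312*(-1/135943) - 165085*(-1/85326))) = 1/(-15024 + (121312/135943 + 165085/85326)) = 1/(-15024 + 32793217867/11599472418) = 1/(-174237680390165/11599472418) = -11599472418/174237680390165 ≈ -6.6573e-5)
√(s + y(32)) = √(-11599472418/174237680390165 + (6 + 16*32)) = √(-11599472418/174237680390165 + (6 + 512)) = √(-11599472418/174237680390165 + 518) = √(90255106842633052/174237680390165) = 2*√3931460114906722958263821183395/174237680390165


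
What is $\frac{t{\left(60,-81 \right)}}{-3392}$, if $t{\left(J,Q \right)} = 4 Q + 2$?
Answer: $\frac{161}{1696} \approx 0.094929$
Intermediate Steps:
$t{\left(J,Q \right)} = 2 + 4 Q$
$\frac{t{\left(60,-81 \right)}}{-3392} = \frac{2 + 4 \left(-81\right)}{-3392} = \left(2 - 324\right) \left(- \frac{1}{3392}\right) = \left(-322\right) \left(- \frac{1}{3392}\right) = \frac{161}{1696}$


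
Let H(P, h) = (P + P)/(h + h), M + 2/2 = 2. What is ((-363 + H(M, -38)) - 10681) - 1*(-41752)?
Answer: 1166903/38 ≈ 30708.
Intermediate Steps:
M = 1 (M = -1 + 2 = 1)
H(P, h) = P/h (H(P, h) = (2*P)/((2*h)) = (2*P)*(1/(2*h)) = P/h)
((-363 + H(M, -38)) - 10681) - 1*(-41752) = ((-363 + 1/(-38)) - 10681) - 1*(-41752) = ((-363 + 1*(-1/38)) - 10681) + 41752 = ((-363 - 1/38) - 10681) + 41752 = (-13795/38 - 10681) + 41752 = -419673/38 + 41752 = 1166903/38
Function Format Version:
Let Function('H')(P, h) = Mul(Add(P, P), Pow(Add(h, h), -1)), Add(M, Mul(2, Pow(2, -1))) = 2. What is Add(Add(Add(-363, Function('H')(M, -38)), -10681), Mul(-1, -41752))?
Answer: Rational(1166903, 38) ≈ 30708.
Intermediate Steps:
M = 1 (M = Add(-1, 2) = 1)
Function('H')(P, h) = Mul(P, Pow(h, -1)) (Function('H')(P, h) = Mul(Mul(2, P), Pow(Mul(2, h), -1)) = Mul(Mul(2, P), Mul(Rational(1, 2), Pow(h, -1))) = Mul(P, Pow(h, -1)))
Add(Add(Add(-363, Function('H')(M, -38)), -10681), Mul(-1, -41752)) = Add(Add(Add(-363, Mul(1, Pow(-38, -1))), -10681), Mul(-1, -41752)) = Add(Add(Add(-363, Mul(1, Rational(-1, 38))), -10681), 41752) = Add(Add(Add(-363, Rational(-1, 38)), -10681), 41752) = Add(Add(Rational(-13795, 38), -10681), 41752) = Add(Rational(-419673, 38), 41752) = Rational(1166903, 38)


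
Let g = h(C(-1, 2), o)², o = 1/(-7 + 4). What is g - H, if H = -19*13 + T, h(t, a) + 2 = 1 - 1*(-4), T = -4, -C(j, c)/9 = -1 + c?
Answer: 260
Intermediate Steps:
o = -⅓ (o = 1/(-3) = -⅓ ≈ -0.33333)
C(j, c) = 9 - 9*c (C(j, c) = -9*(-1 + c) = 9 - 9*c)
h(t, a) = 3 (h(t, a) = -2 + (1 - 1*(-4)) = -2 + (1 + 4) = -2 + 5 = 3)
g = 9 (g = 3² = 9)
H = -251 (H = -19*13 - 4 = -247 - 4 = -251)
g - H = 9 - 1*(-251) = 9 + 251 = 260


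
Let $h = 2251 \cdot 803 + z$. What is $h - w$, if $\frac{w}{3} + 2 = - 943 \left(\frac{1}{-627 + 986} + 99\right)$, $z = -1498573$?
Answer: $\frac{211474292}{359} \approx 5.8907 \cdot 10^{5}$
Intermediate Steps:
$w = - \frac{100550472}{359}$ ($w = -6 + 3 \left(- 943 \left(\frac{1}{-627 + 986} + 99\right)\right) = -6 + 3 \left(- 943 \left(\frac{1}{359} + 99\right)\right) = -6 + 3 \left(\left(-943\right) \frac{35542}{359}\right) = -6 + 3 \left(- \frac{33516106}{359}\right) = -6 - \frac{100548318}{359} = - \frac{100550472}{359} \approx -2.8009 \cdot 10^{5}$)
$h = 308980$ ($h = 2251 \cdot 803 - 1498573 = 1807553 - 1498573 = 308980$)
$h - w = 308980 - - \frac{100550472}{359} = 308980 + \frac{100550472}{359} = \frac{211474292}{359}$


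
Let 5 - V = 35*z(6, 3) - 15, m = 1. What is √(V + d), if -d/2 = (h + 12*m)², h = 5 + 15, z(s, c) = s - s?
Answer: 26*I*√3 ≈ 45.033*I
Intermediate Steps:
z(s, c) = 0
h = 20
d = -2048 (d = -2*(20 + 12*1)² = -2*(20 + 12)² = -2*32² = -2*1024 = -2048)
V = 20 (V = 5 - (35*0 - 15) = 5 - (0 - 15) = 5 - 1*(-15) = 5 + 15 = 20)
√(V + d) = √(20 - 2048) = √(-2028) = 26*I*√3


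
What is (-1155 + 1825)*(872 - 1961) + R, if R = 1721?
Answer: -727909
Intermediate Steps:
(-1155 + 1825)*(872 - 1961) + R = (-1155 + 1825)*(872 - 1961) + 1721 = 670*(-1089) + 1721 = -729630 + 1721 = -727909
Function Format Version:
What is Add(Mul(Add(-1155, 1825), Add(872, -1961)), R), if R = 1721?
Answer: -727909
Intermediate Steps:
Add(Mul(Add(-1155, 1825), Add(872, -1961)), R) = Add(Mul(Add(-1155, 1825), Add(872, -1961)), 1721) = Add(Mul(670, -1089), 1721) = Add(-729630, 1721) = -727909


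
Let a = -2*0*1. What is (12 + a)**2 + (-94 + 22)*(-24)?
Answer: 1872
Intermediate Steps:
a = 0 (a = 0*1 = 0)
(12 + a)**2 + (-94 + 22)*(-24) = (12 + 0)**2 + (-94 + 22)*(-24) = 12**2 - 72*(-24) = 144 + 1728 = 1872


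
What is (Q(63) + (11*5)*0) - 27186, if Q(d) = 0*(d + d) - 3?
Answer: -27189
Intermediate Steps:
Q(d) = -3 (Q(d) = 0*(2*d) - 3 = 0 - 3 = -3)
(Q(63) + (11*5)*0) - 27186 = (-3 + (11*5)*0) - 27186 = (-3 + 55*0) - 27186 = (-3 + 0) - 27186 = -3 - 27186 = -27189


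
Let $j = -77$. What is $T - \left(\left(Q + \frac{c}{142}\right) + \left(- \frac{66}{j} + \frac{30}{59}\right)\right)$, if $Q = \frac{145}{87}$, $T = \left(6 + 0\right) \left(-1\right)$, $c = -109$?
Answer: $- \frac{1454071}{175938} \approx -8.2647$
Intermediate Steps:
$T = -6$ ($T = 6 \left(-1\right) = -6$)
$Q = \frac{5}{3}$ ($Q = 145 \cdot \frac{1}{87} = \frac{5}{3} \approx 1.6667$)
$T - \left(\left(Q + \frac{c}{142}\right) + \left(- \frac{66}{j} + \frac{30}{59}\right)\right) = -6 - \left(\left(\frac{5}{3} - \frac{109}{142}\right) + \left(- \frac{66}{-77} + \frac{30}{59}\right)\right) = -6 - \left(\left(\frac{5}{3} - \frac{109}{142}\right) + \left(\left(-66\right) \left(- \frac{1}{77}\right) + 30 \cdot \frac{1}{59}\right)\right) = -6 - \left(\left(\frac{5}{3} - \frac{109}{142}\right) + \left(\frac{6}{7} + \frac{30}{59}\right)\right) = -6 - \left(\frac{383}{426} + \frac{564}{413}\right) = -6 - \frac{398443}{175938} = - \frac{1454071}{175938}$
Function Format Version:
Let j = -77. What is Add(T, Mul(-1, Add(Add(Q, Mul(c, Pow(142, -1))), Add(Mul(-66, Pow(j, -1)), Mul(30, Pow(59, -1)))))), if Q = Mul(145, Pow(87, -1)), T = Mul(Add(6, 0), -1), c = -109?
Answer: Rational(-1454071, 175938) ≈ -8.2647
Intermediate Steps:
T = -6 (T = Mul(6, -1) = -6)
Q = Rational(5, 3) (Q = Mul(145, Rational(1, 87)) = Rational(5, 3) ≈ 1.6667)
Add(T, Mul(-1, Add(Add(Q, Mul(c, Pow(142, -1))), Add(Mul(-66, Pow(j, -1)), Mul(30, Pow(59, -1)))))) = Add(-6, Mul(-1, Add(Add(Rational(5, 3), Mul(-109, Pow(142, -1))), Add(Mul(-66, Pow(-77, -1)), Mul(30, Pow(59, -1)))))) = Add(-6, Mul(-1, Add(Add(Rational(5, 3), Mul(-109, Rational(1, 142))), Add(Mul(-66, Rational(-1, 77)), Mul(30, Rational(1, 59)))))) = Add(-6, Mul(-1, Add(Add(Rational(5, 3), Rational(-109, 142)), Add(Rational(6, 7), Rational(30, 59))))) = Add(-6, Mul(-1, Add(Rational(383, 426), Rational(564, 413)))) = Add(-6, Mul(-1, Rational(398443, 175938))) = Add(-6, Rational(-398443, 175938)) = Rational(-1454071, 175938)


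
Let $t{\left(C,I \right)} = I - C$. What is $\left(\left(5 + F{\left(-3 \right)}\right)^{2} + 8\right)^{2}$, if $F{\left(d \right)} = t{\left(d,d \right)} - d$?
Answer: $5184$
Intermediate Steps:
$F{\left(d \right)} = - d$ ($F{\left(d \right)} = \left(d - d\right) - d = 0 - d = - d$)
$\left(\left(5 + F{\left(-3 \right)}\right)^{2} + 8\right)^{2} = \left(\left(5 - -3\right)^{2} + 8\right)^{2} = \left(\left(5 + 3\right)^{2} + 8\right)^{2} = \left(8^{2} + 8\right)^{2} = \left(64 + 8\right)^{2} = 72^{2} = 5184$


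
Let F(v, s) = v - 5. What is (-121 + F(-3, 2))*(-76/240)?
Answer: 817/20 ≈ 40.850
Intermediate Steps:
F(v, s) = -5 + v
(-121 + F(-3, 2))*(-76/240) = (-121 + (-5 - 3))*(-76/240) = (-121 - 8)*(-76*1/240) = -129*(-19/60) = 817/20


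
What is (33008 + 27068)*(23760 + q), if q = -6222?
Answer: 1053612888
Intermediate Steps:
(33008 + 27068)*(23760 + q) = (33008 + 27068)*(23760 - 6222) = 60076*17538 = 1053612888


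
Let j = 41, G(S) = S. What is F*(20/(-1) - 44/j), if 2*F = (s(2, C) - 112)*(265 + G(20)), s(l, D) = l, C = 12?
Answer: 13543200/41 ≈ 3.3032e+5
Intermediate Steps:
F = -15675 (F = ((2 - 112)*(265 + 20))/2 = (-110*285)/2 = (½)*(-31350) = -15675)
F*(20/(-1) - 44/j) = -15675*(20/(-1) - 44/41) = -15675*(20*(-1) - 44*1/41) = -15675*(-20 - 44/41) = -15675*(-864/41) = 13543200/41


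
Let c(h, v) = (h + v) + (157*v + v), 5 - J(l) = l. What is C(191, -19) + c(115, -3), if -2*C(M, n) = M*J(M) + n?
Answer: 34821/2 ≈ 17411.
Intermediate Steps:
J(l) = 5 - l
c(h, v) = h + 159*v (c(h, v) = (h + v) + 158*v = h + 159*v)
C(M, n) = -n/2 - M*(5 - M)/2 (C(M, n) = -(M*(5 - M) + n)/2 = -(n + M*(5 - M))/2 = -n/2 - M*(5 - M)/2)
C(191, -19) + c(115, -3) = (-½*(-19) + (½)*191*(-5 + 191)) + (115 + 159*(-3)) = (19/2 + (½)*191*186) + (115 - 477) = (19/2 + 17763) - 362 = 35545/2 - 362 = 34821/2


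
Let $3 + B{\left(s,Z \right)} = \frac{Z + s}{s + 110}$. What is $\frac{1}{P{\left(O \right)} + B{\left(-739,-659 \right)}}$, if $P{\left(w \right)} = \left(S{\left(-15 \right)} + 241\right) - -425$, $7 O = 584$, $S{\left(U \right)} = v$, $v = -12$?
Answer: $\frac{629}{410877} \approx 0.0015309$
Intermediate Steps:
$B{\left(s,Z \right)} = -3 + \frac{Z + s}{110 + s}$ ($B{\left(s,Z \right)} = -3 + \frac{Z + s}{s + 110} = -3 + \frac{Z + s}{110 + s}$)
$S{\left(U \right)} = -12$
$O = \frac{584}{7}$ ($O = \frac{1}{7} \cdot 584 = \frac{584}{7} \approx 83.429$)
$P{\left(w \right)} = 654$ ($P{\left(w \right)} = \left(-12 + 241\right) - -425 = 229 + 425 = 654$)
$\frac{1}{P{\left(O \right)} + B{\left(-739,-659 \right)}} = \frac{1}{654 + \frac{-330 - 659 - -1478}{110 - 739}} = \frac{1}{654 + \frac{-330 - 659 + 1478}{-629}} = \frac{1}{654 - \frac{489}{629}} = \frac{1}{\frac{410877}{629}} = \frac{629}{410877}$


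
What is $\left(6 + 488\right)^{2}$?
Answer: $244036$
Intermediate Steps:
$\left(6 + 488\right)^{2} = 494^{2} = 244036$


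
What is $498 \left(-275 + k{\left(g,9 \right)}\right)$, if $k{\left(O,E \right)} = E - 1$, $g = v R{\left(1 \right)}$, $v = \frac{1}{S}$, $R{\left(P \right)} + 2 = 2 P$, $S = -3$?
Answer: $-132966$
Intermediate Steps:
$R{\left(P \right)} = -2 + 2 P$
$v = - \frac{1}{3}$ ($v = \frac{1}{-3} = - \frac{1}{3} \approx -0.33333$)
$g = 0$ ($g = - \frac{-2 + 2 \cdot 1}{3} = - \frac{-2 + 2}{3} = \left(- \frac{1}{3}\right) 0 = 0$)
$k{\left(O,E \right)} = -1 + E$
$498 \left(-275 + k{\left(g,9 \right)}\right) = 498 \left(-275 + \left(-1 + 9\right)\right) = 498 \left(-275 + 8\right) = 498 \left(-267\right) = -132966$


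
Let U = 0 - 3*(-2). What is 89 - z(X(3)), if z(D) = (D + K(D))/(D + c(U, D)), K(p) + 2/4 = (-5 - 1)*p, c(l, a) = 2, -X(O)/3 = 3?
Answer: 1335/14 ≈ 95.357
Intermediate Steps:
U = 6 (U = 0 + 6 = 6)
X(O) = -9 (X(O) = -3*3 = -9)
K(p) = -1/2 - 6*p (K(p) = -1/2 + (-5 - 1)*p = -1/2 - 6*p)
z(D) = (-1/2 - 5*D)/(2 + D) (z(D) = (D + (-1/2 - 6*D))/(D + 2) = (-1/2 - 5*D)/(2 + D))
89 - z(X(3)) = 89 - (-1 - 10*(-9))/(2*(2 - 9)) = 89 - (-1 + 90)/(2*(-7)) = 89 - (-1)*89/(2*7) = 89 - 1*(-89/14) = 89 + 89/14 = 1335/14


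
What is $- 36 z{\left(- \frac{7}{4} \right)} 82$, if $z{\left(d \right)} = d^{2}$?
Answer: $- \frac{18081}{2} \approx -9040.5$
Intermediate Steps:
$- 36 z{\left(- \frac{7}{4} \right)} 82 = - 36 \left(- \frac{7}{4}\right)^{2} \cdot 82 = \left(-36\right) \frac{49}{16} \cdot 82 = \left(- \frac{441}{4}\right) 82 = - \frac{18081}{2}$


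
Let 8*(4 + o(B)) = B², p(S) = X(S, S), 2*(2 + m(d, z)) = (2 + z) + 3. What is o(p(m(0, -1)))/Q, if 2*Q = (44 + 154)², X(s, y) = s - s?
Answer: -2/9801 ≈ -0.00020406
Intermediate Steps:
m(d, z) = ½ + z/2 (m(d, z) = -2 + ((2 + z) + 3)/2 = -2 + (5 + z)/2 = -2 + (5/2 + z/2) = ½ + z/2)
X(s, y) = 0
p(S) = 0
o(B) = -4 + B²/8
Q = 19602 (Q = (44 + 154)²/2 = (½)*198² = (½)*39204 = 19602)
o(p(m(0, -1)))/Q = (-4 + (⅛)*0²)/19602 = (-4 + (⅛)*0)*(1/19602) = (-4 + 0)*(1/19602) = -4*1/19602 = -2/9801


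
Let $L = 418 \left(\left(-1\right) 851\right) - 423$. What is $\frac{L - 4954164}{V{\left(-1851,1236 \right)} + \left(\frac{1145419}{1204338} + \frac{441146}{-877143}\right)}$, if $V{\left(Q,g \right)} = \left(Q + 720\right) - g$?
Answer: $\frac{1869894062303557290}{833323371502003} \approx 2243.9$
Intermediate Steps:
$V{\left(Q,g \right)} = 720 + Q - g$ ($V{\left(Q,g \right)} = \left(720 + Q\right) - g = 720 + Q - g$)
$L = -356141$ ($L = 418 \left(-851\right) - 423 = -355718 - 423 = -356141$)
$\frac{L - 4954164}{V{\left(-1851,1236 \right)} + \left(\frac{1145419}{1204338} + \frac{441146}{-877143}\right)} = \frac{-356141 - 4954164}{\left(720 - 1851 - 1236\right) + \left(\frac{1145419}{1204338} + \frac{441146}{-877143}\right)} = - \frac{5310305}{\left(720 - 1851 - 1236\right) + \left(1145419 \cdot \frac{1}{1204338} + 441146 \left(- \frac{1}{877143}\right)\right)} = - \frac{5310305}{-2367 + \left(\frac{1145419}{1204338} - \frac{441146}{877143}\right)} = - \frac{5310305}{-2367 + \frac{157802455523}{352125548778}} = - \frac{5310305}{- \frac{833323371502003}{352125548778}} = \left(-5310305\right) \left(- \frac{352125548778}{833323371502003}\right) = \frac{1869894062303557290}{833323371502003}$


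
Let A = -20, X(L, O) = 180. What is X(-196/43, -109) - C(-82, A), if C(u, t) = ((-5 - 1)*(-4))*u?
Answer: 2148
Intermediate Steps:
C(u, t) = 24*u (C(u, t) = (-6*(-4))*u = 24*u)
X(-196/43, -109) - C(-82, A) = 180 - 24*(-82) = 180 - 1*(-1968) = 180 + 1968 = 2148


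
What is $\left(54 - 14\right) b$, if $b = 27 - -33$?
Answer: $2400$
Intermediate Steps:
$b = 60$ ($b = 27 + 33 = 60$)
$\left(54 - 14\right) b = \left(54 - 14\right) 60 = 40 \cdot 60 = 2400$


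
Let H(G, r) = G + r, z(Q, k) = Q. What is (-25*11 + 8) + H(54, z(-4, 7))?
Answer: -217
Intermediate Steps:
(-25*11 + 8) + H(54, z(-4, 7)) = (-25*11 + 8) + (54 - 4) = (-275 + 8) + 50 = -267 + 50 = -217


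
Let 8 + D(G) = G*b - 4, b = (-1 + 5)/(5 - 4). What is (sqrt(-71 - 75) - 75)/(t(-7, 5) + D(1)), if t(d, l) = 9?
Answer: -75 + I*sqrt(146) ≈ -75.0 + 12.083*I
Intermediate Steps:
b = 4 (b = 4/1 = 4*1 = 4)
D(G) = -12 + 4*G (D(G) = -8 + (G*4 - 4) = -8 + (4*G - 4) = -8 + (-4 + 4*G) = -12 + 4*G)
(sqrt(-71 - 75) - 75)/(t(-7, 5) + D(1)) = (sqrt(-71 - 75) - 75)/(9 + (-12 + 4*1)) = (sqrt(-146) - 75)/(9 + (-12 + 4)) = (I*sqrt(146) - 75)/(9 - 8) = (-75 + I*sqrt(146))/1 = 1*(-75 + I*sqrt(146)) = -75 + I*sqrt(146)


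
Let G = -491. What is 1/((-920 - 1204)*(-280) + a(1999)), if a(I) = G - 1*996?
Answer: 1/593233 ≈ 1.6857e-6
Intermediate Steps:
a(I) = -1487 (a(I) = -491 - 1*996 = -491 - 996 = -1487)
1/((-920 - 1204)*(-280) + a(1999)) = 1/((-920 - 1204)*(-280) - 1487) = 1/(-2124*(-280) - 1487) = 1/(594720 - 1487) = 1/593233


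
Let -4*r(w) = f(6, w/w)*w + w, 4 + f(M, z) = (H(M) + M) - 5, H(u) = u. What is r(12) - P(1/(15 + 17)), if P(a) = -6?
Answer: -6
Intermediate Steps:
f(M, z) = -9 + 2*M (f(M, z) = -4 + ((M + M) - 5) = -4 + (2*M - 5) = -4 + (-5 + 2*M) = -9 + 2*M)
r(w) = -w (r(w) = -((-9 + 2*6)*w + w)/4 = -((-9 + 12)*w + w)/4 = -(3*w + w)/4 = -w)
r(12) - P(1/(15 + 17)) = -1*12 - 1*(-6) = -12 + 6 = -6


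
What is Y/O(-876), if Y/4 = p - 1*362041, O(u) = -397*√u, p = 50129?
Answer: -623824*I*√219/86943 ≈ -106.18*I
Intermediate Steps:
Y = -1247648 (Y = 4*(50129 - 1*362041) = 4*(50129 - 362041) = 4*(-311912) = -1247648)
Y/O(-876) = -1247648*I*√219/173886 = -623824*I*√219/86943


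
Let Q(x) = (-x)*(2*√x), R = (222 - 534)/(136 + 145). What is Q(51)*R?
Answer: 31824*√51/281 ≈ 808.79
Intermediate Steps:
R = -312/281 ≈ -1.1103
Q(x) = -2*x^(3/2)
Q(51)*R = -102*√51*(-312/281) = 31824*√51/281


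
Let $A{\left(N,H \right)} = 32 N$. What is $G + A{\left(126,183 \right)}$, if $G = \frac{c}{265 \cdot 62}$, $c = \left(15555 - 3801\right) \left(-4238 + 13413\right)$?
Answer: $\frac{17408871}{1643} \approx 10596.0$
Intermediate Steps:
$c = 107842950$ ($c = 11754 \cdot 9175 = 107842950$)
$G = \frac{10784295}{1643}$ ($G = \frac{107842950}{265 \cdot 62} = \frac{107842950}{16430} = 107842950 \cdot \frac{1}{16430} = \frac{10784295}{1643} \approx 6563.8$)
$G + A{\left(126,183 \right)} = \frac{10784295}{1643} + 32 \cdot 126 = \frac{10784295}{1643} + 4032 = \frac{17408871}{1643}$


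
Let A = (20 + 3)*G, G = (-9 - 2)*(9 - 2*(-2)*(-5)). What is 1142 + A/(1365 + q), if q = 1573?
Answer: 3357979/2938 ≈ 1142.9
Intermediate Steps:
G = 121 (G = -11*(9 + 4*(-5)) = -11*(9 - 20) = -11*(-11) = 121)
A = 2783 (A = (20 + 3)*121 = 23*121 = 2783)
1142 + A/(1365 + q) = 1142 + 2783/(1365 + 1573) = 1142 + 2783/2938 = 3357979/2938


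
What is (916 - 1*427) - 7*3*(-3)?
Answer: 552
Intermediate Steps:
(916 - 1*427) - 7*3*(-3) = (916 - 427) - 21*(-3) = 489 - 1*(-63) = 489 + 63 = 552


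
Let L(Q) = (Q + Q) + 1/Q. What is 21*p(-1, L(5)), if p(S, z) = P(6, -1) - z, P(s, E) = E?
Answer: -1176/5 ≈ -235.20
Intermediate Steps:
L(Q) = 1/Q + 2*Q (L(Q) = 2*Q + 1/Q = 1/Q + 2*Q)
p(S, z) = -1 - z
21*p(-1, L(5)) = 21*(-1 - (1/5 + 2*5)) = 21*(-1 - (⅕ + 10)) = 21*(-1 - 1*51/5) = 21*(-1 - 51/5) = 21*(-56/5) = -1176/5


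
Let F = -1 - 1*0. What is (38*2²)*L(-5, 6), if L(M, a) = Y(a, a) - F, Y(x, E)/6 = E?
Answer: 5624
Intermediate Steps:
Y(x, E) = 6*E
F = -1 (F = -1 + 0 = -1)
L(M, a) = 1 + 6*a (L(M, a) = 6*a - 1*(-1) = 6*a + 1 = 1 + 6*a)
(38*2²)*L(-5, 6) = (38*2²)*(1 + 6*6) = (38*4)*(1 + 36) = 152*37 = 5624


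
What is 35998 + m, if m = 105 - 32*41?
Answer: 34791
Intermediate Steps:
m = -1207 (m = 105 - 1312 = -1207)
35998 + m = 35998 - 1207 = 34791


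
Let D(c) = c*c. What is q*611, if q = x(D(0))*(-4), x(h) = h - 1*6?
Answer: 14664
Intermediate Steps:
D(c) = c²
x(h) = -6 + h (x(h) = h - 6 = -6 + h)
q = 24 (q = (-6 + 0²)*(-4) = (-6 + 0)*(-4) = -6*(-4) = 24)
q*611 = 24*611 = 14664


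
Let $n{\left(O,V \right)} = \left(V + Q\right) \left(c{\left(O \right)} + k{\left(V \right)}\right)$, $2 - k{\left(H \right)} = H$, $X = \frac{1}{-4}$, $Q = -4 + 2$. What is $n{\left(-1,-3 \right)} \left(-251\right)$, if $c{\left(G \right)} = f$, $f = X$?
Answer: $\frac{23845}{4} \approx 5961.3$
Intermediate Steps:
$Q = -2$
$X = - \frac{1}{4} \approx -0.25$
$f = - \frac{1}{4} \approx -0.25$
$k{\left(H \right)} = 2 - H$
$c{\left(G \right)} = - \frac{1}{4}$
$n{\left(O,V \right)} = \left(-2 + V\right) \left(\frac{7}{4} - V\right)$ ($n{\left(O,V \right)} = \left(V - 2\right) \left(- \frac{1}{4} - \left(-2 + V\right)\right) = \left(-2 + V\right) \left(\frac{7}{4} - V\right)$)
$n{\left(-1,-3 \right)} \left(-251\right) = \left(- \frac{7}{2} - \left(-3\right)^{2} + \frac{15}{4} \left(-3\right)\right) \left(-251\right) = \left(- \frac{7}{2} - 9 - \frac{45}{4}\right) \left(-251\right) = \left(- \frac{95}{4}\right) \left(-251\right) = \frac{23845}{4}$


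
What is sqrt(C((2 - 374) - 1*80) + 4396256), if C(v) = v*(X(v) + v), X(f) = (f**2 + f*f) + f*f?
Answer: 4*I*sqrt(17027229) ≈ 16506.0*I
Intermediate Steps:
X(f) = 3*f**2 (X(f) = (f**2 + f**2) + f**2 = 2*f**2 + f**2 = 3*f**2)
C(v) = v*(v + 3*v**2) (C(v) = v*(3*v**2 + v) = v*(v + 3*v**2))
sqrt(C((2 - 374) - 1*80) + 4396256) = sqrt(((2 - 374) - 1*80)**2*(1 + 3*((2 - 374) - 1*80)) + 4396256) = sqrt((-372 - 80)**2*(1 + 3*(-372 - 80)) + 4396256) = sqrt((-452)**2*(1 + 3*(-452)) + 4396256) = sqrt(204304*(1 - 1356) + 4396256) = sqrt(204304*(-1355) + 4396256) = sqrt(-276831920 + 4396256) = sqrt(-272435664) = 4*I*sqrt(17027229)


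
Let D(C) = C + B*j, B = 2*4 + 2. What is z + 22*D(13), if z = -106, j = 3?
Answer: 840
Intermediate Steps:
B = 10 (B = 8 + 2 = 10)
D(C) = 30 + C (D(C) = C + 10*3 = C + 30 = 30 + C)
z + 22*D(13) = -106 + 22*(30 + 13) = -106 + 22*43 = -106 + 946 = 840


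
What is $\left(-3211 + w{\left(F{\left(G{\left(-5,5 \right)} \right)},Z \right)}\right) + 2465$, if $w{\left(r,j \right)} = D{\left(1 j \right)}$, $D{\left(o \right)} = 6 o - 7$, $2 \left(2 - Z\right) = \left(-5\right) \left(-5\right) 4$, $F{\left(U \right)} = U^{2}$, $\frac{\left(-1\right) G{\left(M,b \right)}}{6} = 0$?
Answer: $-1041$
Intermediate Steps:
$G{\left(M,b \right)} = 0$ ($G{\left(M,b \right)} = \left(-6\right) 0 = 0$)
$Z = -48$ ($Z = 2 - \frac{\left(-5\right) \left(-5\right) 4}{2} = 2 - \frac{25 \cdot 4}{2} = 2 - 50 = -48$)
$D{\left(o \right)} = -7 + 6 o$
$w{\left(r,j \right)} = -7 + 6 j$ ($w{\left(r,j \right)} = -7 + 6 \cdot 1 j = -7 + 6 j$)
$\left(-3211 + w{\left(F{\left(G{\left(-5,5 \right)} \right)},Z \right)}\right) + 2465 = \left(-3211 + \left(-7 + 6 \left(-48\right)\right)\right) + 2465 = \left(-3211 - 295\right) + 2465 = -3506 + 2465 = -1041$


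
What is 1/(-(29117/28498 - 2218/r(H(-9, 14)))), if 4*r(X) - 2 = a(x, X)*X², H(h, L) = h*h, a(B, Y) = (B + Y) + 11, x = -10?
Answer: -3833009498/3853057053 ≈ -0.99480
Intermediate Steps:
a(B, Y) = 11 + B + Y
H(h, L) = h²
r(X) = ½ + X²*(1 + X)/4 (r(X) = ½ + ((11 - 10 + X)*X²)/4 = ½ + ((1 + X)*X²)/4 = ½ + (X²*(1 + X))/4 = ½ + X²*(1 + X)/4)
1/(-(29117/28498 - 2218/r(H(-9, 14)))) = 1/(-(29117/28498 - 2218/(½ + ((-9)²)²*(1 + (-9)²)/4))) = 1/(-(29117*(1/28498) - 2218/(½ + (¼)*81²*(1 + 81)))) = 1/(-(29117/28498 - 2218/(½ + (¼)*6561*82))) = 1/(-(29117/28498 - 2218/(½ + 269001/2))) = 1/(-(29117/28498 - 2218/134501)) = 1/(-1*3853057053/3833009498) = 1/(-3853057053/3833009498) = -3833009498/3853057053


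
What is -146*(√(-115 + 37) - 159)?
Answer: 23214 - 146*I*√78 ≈ 23214.0 - 1289.4*I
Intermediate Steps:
-146*(√(-115 + 37) - 159) = -146*(√(-78) - 159) = -146*(I*√78 - 159) = -146*(-159 + I*√78) = 23214 - 146*I*√78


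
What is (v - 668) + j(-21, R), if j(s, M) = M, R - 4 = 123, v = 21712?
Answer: 21171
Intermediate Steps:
R = 127 (R = 4 + 123 = 127)
(v - 668) + j(-21, R) = (21712 - 668) + 127 = 21044 + 127 = 21171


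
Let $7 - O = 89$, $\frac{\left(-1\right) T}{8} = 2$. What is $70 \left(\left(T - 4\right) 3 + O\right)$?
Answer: $-9940$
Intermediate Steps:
$T = -16$ ($T = \left(-8\right) 2 = -16$)
$O = -82$ ($O = 7 - 89 = -82$)
$70 \left(\left(T - 4\right) 3 + O\right) = 70 \left(\left(-16 - 4\right) 3 - 82\right) = 70 \left(\left(-20\right) 3 - 82\right) = 70 \left(-60 - 82\right) = 70 \left(-142\right) = -9940$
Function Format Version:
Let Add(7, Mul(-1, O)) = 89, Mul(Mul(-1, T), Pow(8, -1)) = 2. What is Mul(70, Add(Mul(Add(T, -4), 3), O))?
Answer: -9940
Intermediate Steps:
T = -16 (T = Mul(-8, 2) = -16)
O = -82 (O = Add(7, Mul(-1, 89)) = Add(7, -89) = -82)
Mul(70, Add(Mul(Add(T, -4), 3), O)) = Mul(70, Add(Mul(Add(-16, -4), 3), -82)) = Mul(70, Add(Mul(-20, 3), -82)) = Mul(70, Add(-60, -82)) = Mul(70, -142) = -9940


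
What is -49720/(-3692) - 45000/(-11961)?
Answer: 21134470/1226667 ≈ 17.229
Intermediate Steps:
-49720/(-3692) - 45000/(-11961) = -49720*(-1/3692) - 45000*(-1/11961) = 12430/923 + 5000/1329 = 21134470/1226667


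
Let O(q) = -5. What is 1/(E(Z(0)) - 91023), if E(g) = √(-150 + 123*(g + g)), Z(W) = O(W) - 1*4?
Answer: -30341/2761729631 - 2*I*√591/8285188893 ≈ -1.0986e-5 - 5.8684e-9*I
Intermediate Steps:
Z(W) = -9 (Z(W) = -5 - 1*4 = -5 - 4 = -9)
E(g) = √(-150 + 246*g) (E(g) = √(-150 + 123*(2*g)) = √(-150 + 246*g))
1/(E(Z(0)) - 91023) = 1/(√(-150 + 246*(-9)) - 91023) = 1/(√(-150 - 2214) - 91023) = 1/(√(-2364) - 91023) = 1/(2*I*√591 - 91023) = 1/(-91023 + 2*I*√591)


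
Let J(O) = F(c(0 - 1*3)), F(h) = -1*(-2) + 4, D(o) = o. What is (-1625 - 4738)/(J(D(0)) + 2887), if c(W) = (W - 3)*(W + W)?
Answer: -6363/2893 ≈ -2.1994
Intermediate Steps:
c(W) = 2*W*(-3 + W) (c(W) = (-3 + W)*(2*W) = 2*W*(-3 + W))
F(h) = 6 (F(h) = 2 + 4 = 6)
J(O) = 6
(-1625 - 4738)/(J(D(0)) + 2887) = (-1625 - 4738)/(6 + 2887) = -6363/2893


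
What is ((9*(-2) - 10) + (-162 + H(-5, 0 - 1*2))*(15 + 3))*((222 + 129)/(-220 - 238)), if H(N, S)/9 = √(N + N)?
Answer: 516672/229 - 28431*I*√10/229 ≈ 2256.2 - 392.61*I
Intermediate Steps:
H(N, S) = 9*√2*√N (H(N, S) = 9*√(N + N) = 9*√(2*N) = 9*(√2*√N) = 9*√2*√N)
((9*(-2) - 10) + (-162 + H(-5, 0 - 1*2))*(15 + 3))*((222 + 129)/(-220 - 238)) = ((9*(-2) - 10) + (-162 + 9*√2*√(-5))*(15 + 3))*((222 + 129)/(-220 - 238)) = ((-18 - 10) + (-162 + 9*√2*(I*√5))*18)*(351/(-458)) = (-28 + (-162 + 9*I*√10)*18)*(351*(-1/458)) = (-28 + (-2916 + 162*I*√10))*(-351/458) = (-2944 + 162*I*√10)*(-351/458) = 516672/229 - 28431*I*√10/229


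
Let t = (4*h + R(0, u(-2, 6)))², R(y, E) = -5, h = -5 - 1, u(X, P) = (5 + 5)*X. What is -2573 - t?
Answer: -3414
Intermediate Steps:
u(X, P) = 10*X
h = -6
t = 841 (t = (4*(-6) - 5)² = (-24 - 5)² = (-29)² = 841)
-2573 - t = -2573 - 1*841 = -2573 - 841 = -3414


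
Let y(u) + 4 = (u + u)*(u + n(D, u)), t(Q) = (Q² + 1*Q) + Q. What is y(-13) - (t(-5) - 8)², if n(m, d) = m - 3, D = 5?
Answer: 233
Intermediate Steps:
n(m, d) = -3 + m
t(Q) = Q² + 2*Q (t(Q) = (Q² + Q) + Q = (Q + Q²) + Q = Q² + 2*Q)
y(u) = -4 + 2*u*(2 + u) (y(u) = -4 + (u + u)*(u + (-3 + 5)) = -4 + (2*u)*(u + 2) = -4 + (2*u)*(2 + u) = -4 + 2*u*(2 + u))
y(-13) - (t(-5) - 8)² = (-4 + 2*(-13)² + 4*(-13)) - (-5*(2 - 5) - 8)² = (-4 + 2*169 - 52) - (-5*(-3) - 8)² = (-4 + 338 - 52) - (15 - 8)² = 282 - 1*7² = 282 - 1*49 = 282 - 49 = 233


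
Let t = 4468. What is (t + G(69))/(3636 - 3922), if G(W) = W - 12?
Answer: -4525/286 ≈ -15.822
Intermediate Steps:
G(W) = -12 + W
(t + G(69))/(3636 - 3922) = (4468 + (-12 + 69))/(3636 - 3922) = (4468 + 57)/(-286) = 4525*(-1/286) = -4525/286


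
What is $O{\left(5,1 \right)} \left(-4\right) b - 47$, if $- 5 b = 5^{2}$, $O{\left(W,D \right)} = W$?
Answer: $53$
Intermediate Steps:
$b = -5$ ($b = - \frac{5^{2}}{5} = \left(- \frac{1}{5}\right) 25 = -5$)
$O{\left(5,1 \right)} \left(-4\right) b - 47 = 5 \left(-4\right) \left(-5\right) - 47 = \left(-20\right) \left(-5\right) - 47 = 100 - 47 = 53$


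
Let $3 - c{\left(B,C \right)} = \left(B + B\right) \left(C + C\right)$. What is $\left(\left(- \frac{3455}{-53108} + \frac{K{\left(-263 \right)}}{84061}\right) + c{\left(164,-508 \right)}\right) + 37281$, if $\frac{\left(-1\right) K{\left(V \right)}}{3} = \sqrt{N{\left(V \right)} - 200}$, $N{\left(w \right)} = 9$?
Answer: $\frac{19678216911}{53108} - \frac{3 i \sqrt{191}}{84061} \approx 3.7053 \cdot 10^{5} - 0.00049322 i$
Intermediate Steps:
$c{\left(B,C \right)} = 3 - 4 B C$ ($c{\left(B,C \right)} = 3 - \left(B + B\right) \left(C + C\right) = 3 - 2 B 2 C = 3 - 4 B C$)
$K{\left(V \right)} = - 3 i \sqrt{191}$ ($K{\left(V \right)} = - 3 \sqrt{9 - 200} = - 3 \sqrt{-191} = - 3 i \sqrt{191}$)
$\left(\left(- \frac{3455}{-53108} + \frac{K{\left(-263 \right)}}{84061}\right) + c{\left(164,-508 \right)}\right) + 37281 = \left(\left(- \frac{3455}{-53108} + \frac{\left(-3\right) i \sqrt{191}}{84061}\right) - \left(-3 + 656 \left(-508\right)\right)\right) + 37281 = \left(\left(\left(-3455\right) \left(- \frac{1}{53108}\right) + - 3 i \sqrt{191} \cdot \frac{1}{84061}\right) + \left(3 + 333248\right)\right) + 37281 = \left(\left(\frac{3455}{53108} - \frac{3 i \sqrt{191}}{84061}\right) + 333251\right) + 37281 = \left(\frac{17698297563}{53108} - \frac{3 i \sqrt{191}}{84061}\right) + 37281 = \frac{19678216911}{53108} - \frac{3 i \sqrt{191}}{84061}$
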